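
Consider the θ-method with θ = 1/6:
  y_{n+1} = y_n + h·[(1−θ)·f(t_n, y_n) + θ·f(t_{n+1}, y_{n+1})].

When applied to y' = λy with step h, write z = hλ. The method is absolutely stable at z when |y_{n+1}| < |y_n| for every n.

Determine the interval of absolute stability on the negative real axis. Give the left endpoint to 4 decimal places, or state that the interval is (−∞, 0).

With y'=λy (z=hλ):
  y_{n+1} = y_n + z·[5/6·y_n + 1/6·y_{n+1}] ⇒ (1 − 1/6z)y_{n+1} = (1 + 5/6z)y_n
  Hence R(z) = (1 + 5/6z)/(1 − 1/6z).

Find x<0 with |R(x)|<1.
x=-0.81: |R|=0.2863
R=−1: 1+5/6x = −1+1/6x ⇒ -2/3x=2 ⇒ x=2/(-2/3)=-3.0000
Confirm numerically:
  x=-2.464: |R|=0.74669 <1
  x=-2.436: |R|=0.73257 <1
  x=-1.333: |R|=0.09069 <1
  x=-3.546: |R|=1.22879 >1
  x=-3.234: |R|=1.10136 >1
  x=-3.149: |R|=1.06514 >1
So |R|<1 on (-3.0000, 0).

z∈(-3.0000,0).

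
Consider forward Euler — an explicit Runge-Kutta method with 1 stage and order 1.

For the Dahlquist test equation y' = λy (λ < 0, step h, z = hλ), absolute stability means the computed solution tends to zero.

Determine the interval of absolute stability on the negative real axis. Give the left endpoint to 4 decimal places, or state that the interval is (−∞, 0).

Set f=λy, z=hλ:
  order 1, 1-stage ⇒ R(z)=1+z
  (e.g. R(-1.5)=-0.50000, |R|=0.50000)

Need |R(x)|<1, x<0.
x=-1.5: |R|=0.5000
|R(-2.34)|=1.3400 |R(-2.25)|=1.2500 |R(-1.56)|=0.5600
Bisect:
  x_lo=-2.3766 |R|=1.3766  x_hi=-0.0502 |R|=0.9498
  mid=-1.21341 |R|=0.21341 →hi
  mid=-1.79502 |R|=0.79502 →hi
  mid=-2.08583 |R|=1.08583 →lo
  mid=-1.94042 |R|=0.94042 →hi
  mid=-2.01312 |R|=1.01312 →lo
  mid=-1.97677 |R|=0.97677 →hi
  mid=-1.99495 |R|=0.99495 →hi
  ...
  [-2.00006,-1.99992] ⇒ x*=-2.0000
Stable set (-2.0000, 0).

z∈(-2.0000,0).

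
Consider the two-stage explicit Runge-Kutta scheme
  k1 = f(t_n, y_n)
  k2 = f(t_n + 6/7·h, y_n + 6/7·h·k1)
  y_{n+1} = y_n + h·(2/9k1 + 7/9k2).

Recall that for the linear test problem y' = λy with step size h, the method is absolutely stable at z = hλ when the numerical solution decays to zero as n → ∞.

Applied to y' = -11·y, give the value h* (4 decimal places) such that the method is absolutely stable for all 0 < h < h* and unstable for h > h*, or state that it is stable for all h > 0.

Test eqn y'=λy, z=hλ:
  k1=λy_n ⇒ h·k1=z·y_n;  k2=λ(1+6/7z)y_n ⇒ h·k2=z(1+6/7z)y_n
  y_{n+1}/y_n = 1 + 2/9z + 7/9z(1+6/7z) = 1 + z + 2/3z²
  R(z) = 1 + z + 2/3z².

Boundary: |R(x)|=1, x<0.
x=-1.69: |R|=1.2141
R=1: x+2/3x²=0 ⇒ x=−3/2=-1.5000; min R=1−1/(4·2/3)=0.6250>−1
Confirm numerically:
  x=-1.391: |R|=0.89892 <1
  x=-1.388: |R|=0.89636 <1
  x=-1.093: |R|=0.70343 <1
  x=-0.837: |R|=0.63005 <1
  x=-1.985: |R|=1.64182 >1
  x=-1.556: |R|=1.05809 >1
So |R|<1 on (-1.5000, 0).

(-1.5000,0); λ=-11 ⇒ h* = (3/2)/11 = 0.1364.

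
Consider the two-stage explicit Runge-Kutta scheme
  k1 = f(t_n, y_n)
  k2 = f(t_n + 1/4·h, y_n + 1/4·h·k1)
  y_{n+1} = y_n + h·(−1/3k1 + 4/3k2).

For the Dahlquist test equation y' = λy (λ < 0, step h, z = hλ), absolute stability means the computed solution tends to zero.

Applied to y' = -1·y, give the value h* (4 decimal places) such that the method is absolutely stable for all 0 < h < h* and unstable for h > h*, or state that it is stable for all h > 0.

With y'=λy (z=hλ):
  k1=λy_n ⇒ h·k1=z·y_n;  k2=λ(1+1/4z)y_n ⇒ h·k2=z(1+1/4z)y_n
  y_{n+1}/y_n = 1 − 1/3z + 4/3z(1+1/4z) = 1 + z + 1/3z²
  so R(z) = 1 + z + 1/3z².

Need |R(x)|<1, x<0.
x=-1.57: |R|=0.2516
R=1: x+1/3x²=0 ⇒ x=−3=-3.0000; min R=1−1/(4·1/3)=0.2500>−1
Confirm numerically:
  x=-2.845: |R|=0.85301 <1
  x=-2.502: |R|=0.58467 <1
  x=-1.652: |R|=0.25770 <1
  x=-1.512: |R|=0.25005 <1
  x=-3.588: |R|=1.70325 >1
  x=-3.555: |R|=1.65768 >1
So |R|<1 on (-3.0000, 0).

(-3.0000,0); λ=-1 ⇒ h* = (3)/1 = 3.0000.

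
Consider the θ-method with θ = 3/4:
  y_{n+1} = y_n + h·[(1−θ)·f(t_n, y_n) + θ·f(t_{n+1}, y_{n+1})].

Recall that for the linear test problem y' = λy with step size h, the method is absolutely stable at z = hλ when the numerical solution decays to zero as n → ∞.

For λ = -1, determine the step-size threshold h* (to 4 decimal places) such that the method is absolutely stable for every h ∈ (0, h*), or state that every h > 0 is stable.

On y'=λy, z=hλ:
  y_{n+1} = y_n + z·[1/4·y_n + 3/4·y_{n+1}] ⇒ (1 − 3/4z)y_{n+1} = (1 + 1/4z)y_n
  R(z) = (1 + 1/4z)/(1 − 3/4z).

Boundary: |R(x)|=1, x<0.
x=-0.43: |R|=0.6749
x=-2: |R|=0.2000
x=-10: |R|=0.1765
x=-100: |R|=0.3158
θ=3/4≥1/2 ⇒ |1+1/4x|<|1−3/4x| ∀x<0 ⇒ interval (−∞,0).

unbounded; (−∞, 0). Any h>0 works for λ=-1.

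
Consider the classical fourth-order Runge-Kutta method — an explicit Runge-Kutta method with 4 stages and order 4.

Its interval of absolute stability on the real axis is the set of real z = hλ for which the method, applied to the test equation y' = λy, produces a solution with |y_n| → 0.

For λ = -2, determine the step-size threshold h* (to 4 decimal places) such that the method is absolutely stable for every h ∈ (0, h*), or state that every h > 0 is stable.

(-2.7853,0); λ=-2 ⇒ h* = 1.3926.

On y'=λy, z=hλ:
  order 4, 4-stage ⇒ R(z)=1+z+z^2/2+z^3/6+z^4/24
  (e.g. R(-1.19)=0.32075, |R|=0.32075)

Boundary: |R(x)|=1, x<0.
x=-1.19: |R|=0.3207
|R(-2.71)|=0.8923 |R(-1.31)|=0.2961 |R(-1.04)|=0.3621
Bisect:
  x_lo=-3.4435 |R|=2.5387  x_hi=-0.2435 |R|=0.7839
  mid=-1.84350 |R|=0.29280 →hi
  mid=-2.64352 |R|=0.80646 →hi
  mid=-3.04353 |R|=1.46446 →lo
  mid=-2.84353 |R|=1.09141 →lo
  mid=-2.74353 |R|=0.93883 →hi
  mid=-2.79353 |R|=1.01248 →lo
  mid=-2.76853 |R|=0.97501 →hi
  mid=-2.78103 |R|=0.99359 →hi
  mid=-2.78728 |R|=1.00299 →lo
  mid=-2.78415 |R|=0.99828 →hi
  ...
  [-2.78532,-2.78513] ⇒ x*=-2.7853
Interval (-2.7853, 0).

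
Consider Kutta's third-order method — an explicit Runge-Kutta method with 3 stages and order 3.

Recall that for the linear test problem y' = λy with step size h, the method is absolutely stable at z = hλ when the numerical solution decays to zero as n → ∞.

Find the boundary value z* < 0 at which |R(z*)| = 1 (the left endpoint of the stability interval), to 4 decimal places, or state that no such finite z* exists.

Test eqn y'=λy, z=hλ:
  order 3, 3-stage ⇒ R(z)=1+z+z^2/2+z^3/6
  (e.g. R(-0.8)=0.43467, |R|=0.43467)

Find x<0 with |R(x)|<1.
x=-0.8: |R|=0.4347
|R(-2.39)|=0.8093 |R(-1.92)|=0.2564 |R(-1.66)|=0.0446
Bisect:
  x_lo=-3.1257 |R|=2.3304  x_hi=-0.2044 |R|=0.8151
  mid=-1.66505 |R|=0.04822 →hi
  mid=-2.39539 |R|=0.81719 →hi
  mid=-2.76056 |R|=1.45644 →lo
  mid=-2.57797 |R|=1.11051 →lo
  mid=-2.48668 |R|=0.95765 →hi
  mid=-2.53233 |R|=1.03249 →lo
  mid=-2.50950 |R|=0.99468 →hi
  mid=-2.52091 |R|=1.01348 →lo
  mid=-2.51521 |R|=1.00405 →lo
  mid=-2.51236 |R|=0.99936 →hi
  ...
  [-2.51289,-2.51271] ⇒ x*=-2.5127
Stable set (-2.5127, 0).

z* = -2.5127.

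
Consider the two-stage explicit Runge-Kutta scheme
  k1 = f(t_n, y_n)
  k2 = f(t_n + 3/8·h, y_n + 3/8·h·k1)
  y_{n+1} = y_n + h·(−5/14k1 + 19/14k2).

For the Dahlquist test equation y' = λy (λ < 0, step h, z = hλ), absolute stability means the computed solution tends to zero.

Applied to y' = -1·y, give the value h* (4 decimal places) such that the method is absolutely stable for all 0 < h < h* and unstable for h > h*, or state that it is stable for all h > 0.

(-1.9649,0); λ=-1 ⇒ h* = (112/57)/1 = 1.9649.

Test eqn y'=λy, z=hλ:
  k1=λy_n ⇒ h·k1=z·y_n;  k2=λ(1+3/8z)y_n ⇒ h·k2=z(1+3/8z)y_n
  y_{n+1}/y_n = 1 − 5/14z + 19/14z(1+3/8z) = 1 + z + 57/112z²
  so R(z) = 1 + z + 57/112z².

Find x<0 with |R(x)|<1.
x=-1.28: |R|=0.5538
R=1: x+57/112x²=0 ⇒ x=−112/57=-1.9649; min R=1−1/(4·57/112)=0.5088>−1
Confirm numerically:
  x=-1.655: |R|=0.73897 <1
  x=-1.514: |R|=0.65256 <1
  x=-1.459: |R|=0.62435 <1
  x=-0.808: |R|=0.52426 <1
  x=-2.438: |R|=1.58699 >1
  x=-2.413: |R|=1.55027 >1
  x=-2.315: |R|=1.41246 >1
Interval (-1.9649, 0).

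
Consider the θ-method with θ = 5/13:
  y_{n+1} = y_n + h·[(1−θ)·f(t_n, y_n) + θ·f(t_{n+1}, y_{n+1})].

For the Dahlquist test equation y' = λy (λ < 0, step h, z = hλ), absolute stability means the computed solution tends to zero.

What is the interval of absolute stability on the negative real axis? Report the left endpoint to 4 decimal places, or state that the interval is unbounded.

z∈(-8.6667,0).

On y'=λy, z=hλ:
  y_{n+1} = y_n + z·[8/13·y_n + 5/13·y_{n+1}] ⇒ (1 − 5/13z)y_{n+1} = (1 + 8/13z)y_n
  so R(z) = (1 + 8/13z)/(1 − 5/13z).

Find x<0 with |R(x)|<1.
x=-0.39: |R|=0.6609
R=−1: 1+8/13x = −1+5/13x ⇒ -3/13x=2 ⇒ x=2/(-3/13)=-8.6667
Confirm numerically:
  x=-6.638: |R|=0.86824 <1
  x=-6.558: |R|=0.86185 <1
  x=-6.223: |R|=0.83382 <1
  x=-9.039: |R|=1.01919 >1
  x=-8.920: |R|=1.01319 >1
Interval (-8.6667, 0).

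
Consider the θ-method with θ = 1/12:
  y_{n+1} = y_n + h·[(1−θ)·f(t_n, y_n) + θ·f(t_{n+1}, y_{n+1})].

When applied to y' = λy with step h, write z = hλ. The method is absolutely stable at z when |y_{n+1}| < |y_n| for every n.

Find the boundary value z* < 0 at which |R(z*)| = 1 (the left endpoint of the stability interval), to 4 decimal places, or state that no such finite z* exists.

Test eqn y'=λy, z=hλ:
  y_{n+1} = y_n + z·[11/12·y_n + 1/12·y_{n+1}] ⇒ (1 − 1/12z)y_{n+1} = (1 + 11/12z)y_n
  Hence R(z) = (1 + 11/12z)/(1 − 1/12z).

Boundary: |R(x)|=1, x<0.
x=-0.89: |R|=0.1715
R=−1: 1+11/12x = −1+1/12x ⇒ -5/6x=2 ⇒ x=2/(-5/6)=-2.4000
Confirm numerically:
  x=-2.218: |R|=0.87199 <1
  x=-2.024: |R|=0.73189 <1
  x=-1.820: |R|=0.58032 <1
  x=-1.043: |R|=0.04040 <1
  x=-2.817: |R|=1.28143 >1
  x=-2.535: |R|=1.09288 >1
Stable set (-2.4000, 0).

z* = -2.4000.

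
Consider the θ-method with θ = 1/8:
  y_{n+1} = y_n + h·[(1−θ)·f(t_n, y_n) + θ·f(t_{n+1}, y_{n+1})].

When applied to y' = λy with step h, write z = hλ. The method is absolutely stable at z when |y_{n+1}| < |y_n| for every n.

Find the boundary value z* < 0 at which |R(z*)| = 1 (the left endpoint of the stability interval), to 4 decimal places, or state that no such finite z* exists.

left endpoint -2.6667.

On y'=λy, z=hλ:
  y_{n+1} = y_n + z·[7/8·y_n + 1/8·y_{n+1}] ⇒ (1 − 1/8z)y_{n+1} = (1 + 7/8z)y_n
  R(z) = (1 + 7/8z)/(1 − 1/8z).

Find x<0 with |R(x)|<1.
x=-0.95: |R|=0.1508
R=−1: 1+7/8x = −1+1/8x ⇒ -3/4x=2 ⇒ x=2/(-3/4)=-2.6667
Confirm numerically:
  x=-2.358: |R|=0.82120 <1
  x=-2.329: |R|=0.80385 <1
  x=-1.368: |R|=0.16823 <1
  x=-1.087: |R|=0.04303 <1
  x=-3.247: |R|=1.30959 >1
  x=-3.224: |R|=1.29793 >1
  x=-2.793: |R|=1.07023 >1
Stable set (-2.6667, 0).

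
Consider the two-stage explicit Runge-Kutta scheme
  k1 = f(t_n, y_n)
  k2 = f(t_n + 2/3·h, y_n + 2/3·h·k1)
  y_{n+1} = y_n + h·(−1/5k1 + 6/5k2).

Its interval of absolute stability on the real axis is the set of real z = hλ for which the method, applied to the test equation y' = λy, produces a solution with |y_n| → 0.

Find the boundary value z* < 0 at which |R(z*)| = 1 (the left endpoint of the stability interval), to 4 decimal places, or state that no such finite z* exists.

On y'=λy, z=hλ:
  k1=λy_n ⇒ h·k1=z·y_n;  k2=λ(1+2/3z)y_n ⇒ h·k2=z(1+2/3z)y_n
  y_{n+1}/y_n = 1 − 1/5z + 6/5z(1+2/3z) = 1 + z + 4/5z²
  ⇒ R(z) = 1 + z + 4/5z².

Solve |R(x)|<1 on ℝ⁻.
x=-1.28: |R|=1.0307
R=1: x+4/5x²=0 ⇒ x=−5/4=-1.2500; min R=1−1/(4·4/5)=0.6875>−1
Confirm numerically:
  x=-1.029: |R|=0.81807 <1
  x=-0.836: |R|=0.72312 <1
  x=-0.616: |R|=0.68756 <1
  x=-0.505: |R|=0.69902 <1
  x=-1.609: |R|=1.46210 >1
  x=-1.434: |R|=1.21108 >1
Interval (-1.2500, 0).

z* = -1.2500.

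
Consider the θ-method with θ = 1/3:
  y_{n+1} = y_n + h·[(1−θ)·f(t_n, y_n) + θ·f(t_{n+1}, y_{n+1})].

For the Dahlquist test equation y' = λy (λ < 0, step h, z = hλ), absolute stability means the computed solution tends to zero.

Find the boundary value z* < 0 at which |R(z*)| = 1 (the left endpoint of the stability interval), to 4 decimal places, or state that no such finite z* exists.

With y'=λy (z=hλ):
  y_{n+1} = y_n + z·[2/3·y_n + 1/3·y_{n+1}] ⇒ (1 − 1/3z)y_{n+1} = (1 + 2/3z)y_n
  Hence R(z) = (1 + 2/3z)/(1 − 1/3z).

Find x<0 with |R(x)|<1.
x=-1.73: |R|=0.0973
R=−1: 1+2/3x = −1+1/3x ⇒ -1/3x=2 ⇒ x=2/(-1/3)=-6.0000
Confirm numerically:
  x=-4.958: |R|=0.86906 <1
  x=-4.137: |R|=0.73897 <1
  x=-3.766: |R|=0.66982 <1
  x=-6.410: |R|=1.04357 >1
  x=-6.253: |R|=1.02734 >1
  x=-6.147: |R|=1.01607 >1
Interval (-6.0000, 0).

left endpoint -6.0000.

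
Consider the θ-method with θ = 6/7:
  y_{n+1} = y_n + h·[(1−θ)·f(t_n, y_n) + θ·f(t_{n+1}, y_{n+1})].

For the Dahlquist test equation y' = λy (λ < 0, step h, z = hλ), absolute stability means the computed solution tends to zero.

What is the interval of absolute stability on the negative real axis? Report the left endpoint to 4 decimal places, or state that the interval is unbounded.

Test eqn y'=λy, z=hλ:
  y_{n+1} = y_n + z·[1/7·y_n + 6/7·y_{n+1}] ⇒ (1 − 6/7z)y_{n+1} = (1 + 1/7z)y_n
  R(z) = (1 + 1/7z)/(1 − 6/7z).

Need |R(x)|<1, x<0.
x=-1.03: |R|=0.4530
x=-2: |R|=0.2632
x=-10: |R|=0.0448
x=-100: |R|=0.1532
θ=6/7≥1/2 ⇒ |1+1/7x|<|1−6/7x| ∀x<0 ⇒ unbounded interval.

interval (−∞, 0).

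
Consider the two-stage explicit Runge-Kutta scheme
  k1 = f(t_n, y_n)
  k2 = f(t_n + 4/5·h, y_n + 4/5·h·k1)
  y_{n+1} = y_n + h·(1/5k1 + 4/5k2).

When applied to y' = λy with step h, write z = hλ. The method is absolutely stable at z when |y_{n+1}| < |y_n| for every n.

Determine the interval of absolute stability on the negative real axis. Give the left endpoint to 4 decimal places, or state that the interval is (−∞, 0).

With y'=λy (z=hλ):
  k1=λy_n ⇒ h·k1=z·y_n;  k2=λ(1+4/5z)y_n ⇒ h·k2=z(1+4/5z)y_n
  y_{n+1}/y_n = 1 + 1/5z + 4/5z(1+4/5z) = 1 + z + 16/25z²
  ⇒ R(z) = 1 + z + 16/25z².

Need |R(x)|<1, x<0.
x=-0.85: |R|=0.6124
R=1: x+16/25x²=0 ⇒ x=−25/16=-1.5625; min R=1−1/(4·16/25)=0.6094>−1
Confirm numerically:
  x=-1.283: |R|=0.77050 <1
  x=-1.055: |R|=0.65734 <1
  x=-0.990: |R|=0.63726 <1
  x=-2.094: |R|=1.71230 >1
  x=-1.935: |R|=1.46130 >1
So |R|<1 on (-1.5625, 0).

(-1.5625, 0).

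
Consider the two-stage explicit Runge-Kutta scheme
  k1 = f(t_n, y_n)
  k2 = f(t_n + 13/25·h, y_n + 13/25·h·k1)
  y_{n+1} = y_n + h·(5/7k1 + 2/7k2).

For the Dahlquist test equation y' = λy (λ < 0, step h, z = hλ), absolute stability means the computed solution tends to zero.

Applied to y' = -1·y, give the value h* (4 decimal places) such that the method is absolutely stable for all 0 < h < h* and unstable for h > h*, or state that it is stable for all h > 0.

(-6.7308,0); λ=-1 ⇒ h* = (175/26)/1 = 6.7308.

With y'=λy (z=hλ):
  k1=λy_n ⇒ h·k1=z·y_n;  k2=λ(1+13/25z)y_n ⇒ h·k2=z(1+13/25z)y_n
  y_{n+1}/y_n = 1 + 5/7z + 2/7z(1+13/25z) = 1 + z + 26/175z²
  R(z) = 1 + z + 26/175z².

Need |R(x)|<1, x<0.
x=-1.73: |R|=0.2853
R=1: x+26/175x²=0 ⇒ x=−175/26=-6.7308; min R=1−1/(4·26/175)=-0.6827>−1
Confirm numerically:
  x=-5.816: |R|=0.20956 <1
  x=-5.398: |R|=0.06887 <1
  x=-3.386: |R|=0.68263 <1
  x=-7.067: |R|=1.35303 >1
  x=-6.766: |R|=1.03542 >1
Stable set (-6.7308, 0).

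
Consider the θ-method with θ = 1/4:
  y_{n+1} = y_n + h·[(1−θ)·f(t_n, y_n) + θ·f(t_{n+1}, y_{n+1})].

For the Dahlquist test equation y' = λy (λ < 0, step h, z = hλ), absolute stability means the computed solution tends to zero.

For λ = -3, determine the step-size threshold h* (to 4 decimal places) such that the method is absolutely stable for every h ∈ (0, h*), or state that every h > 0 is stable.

(-4.0000,0); λ=-3 ⇒ h* = (4)/3 = 1.3333.

On y'=λy, z=hλ:
  y_{n+1} = y_n + z·[3/4·y_n + 1/4·y_{n+1}] ⇒ (1 − 1/4z)y_{n+1} = (1 + 3/4z)y_n
  R(z) = (1 + 3/4z)/(1 − 1/4z).

Solve |R(x)|<1 on ℝ⁻.
x=-1.49: |R|=0.0856
R=−1: 1+3/4x = −1+1/4x ⇒ -1/2x=2 ⇒ x=2/(-1/2)=-4.0000
Confirm numerically:
  x=-3.790: |R|=0.94608 <1
  x=-3.380: |R|=0.83198 <1
  x=-2.159: |R|=0.40218 <1
  x=-1.689: |R|=0.18755 <1
  x=-4.458: |R|=1.10830 >1
  x=-4.067: |R|=1.01661 >1
Interval (-4.0000, 0).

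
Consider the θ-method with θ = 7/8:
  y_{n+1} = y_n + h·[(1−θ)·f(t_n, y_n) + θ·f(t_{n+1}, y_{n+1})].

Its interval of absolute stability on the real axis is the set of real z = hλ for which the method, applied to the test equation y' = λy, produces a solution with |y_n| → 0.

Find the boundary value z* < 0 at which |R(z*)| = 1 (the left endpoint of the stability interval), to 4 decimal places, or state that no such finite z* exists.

On y'=λy, z=hλ:
  y_{n+1} = y_n + z·[1/8·y_n + 7/8·y_{n+1}] ⇒ (1 − 7/8z)y_{n+1} = (1 + 1/8z)y_n
  ⇒ R(z) = (1 + 1/8z)/(1 − 7/8z).

Boundary: |R(x)|=1, x<0.
x=-1.69: |R|=0.3182
x=-2: |R|=0.2727
x=-10: |R|=0.0256
x=-100: |R|=0.1299
θ=7/8≥1/2 ⇒ |1+1/8x|<|1−7/8x| ∀x<0 ⇒ interval (−∞,0).

(−∞, 0) — no finite endpoint.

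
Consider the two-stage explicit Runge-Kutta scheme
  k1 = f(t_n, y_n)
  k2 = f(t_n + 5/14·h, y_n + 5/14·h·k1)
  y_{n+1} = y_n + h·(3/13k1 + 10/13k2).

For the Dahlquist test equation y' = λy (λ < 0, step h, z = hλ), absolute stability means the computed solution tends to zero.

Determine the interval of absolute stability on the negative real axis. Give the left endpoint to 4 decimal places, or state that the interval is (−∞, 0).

z∈(-3.6400,0).

Set f=λy, z=hλ:
  k1=λy_n ⇒ h·k1=z·y_n;  k2=λ(1+5/14z)y_n ⇒ h·k2=z(1+5/14z)y_n
  y_{n+1}/y_n = 1 + 3/13z + 10/13z(1+5/14z) = 1 + z + 25/91z²
  Hence R(z) = 1 + z + 25/91z².

Find x<0 with |R(x)|<1.
x=-0.66: |R|=0.4597
R=1: x+25/91x²=0 ⇒ x=−91/25=-3.6400; min R=1−1/(4·25/91)=0.0900>−1
Confirm numerically:
  x=-3.542: |R|=0.90464 <1
  x=-1.768: |R|=0.09074 <1
  x=-1.499: |R|=0.11831 <1
  x=-3.851: |R|=1.22323 >1
  x=-3.843: |R|=1.21432 >1
Stable set (-3.6400, 0).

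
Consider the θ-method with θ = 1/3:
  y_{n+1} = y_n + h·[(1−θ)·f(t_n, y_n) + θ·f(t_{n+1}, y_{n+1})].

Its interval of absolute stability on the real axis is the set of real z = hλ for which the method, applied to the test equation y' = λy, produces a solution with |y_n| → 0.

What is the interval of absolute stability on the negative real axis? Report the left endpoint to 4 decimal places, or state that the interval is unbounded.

On y'=λy, z=hλ:
  y_{n+1} = y_n + z·[2/3·y_n + 1/3·y_{n+1}] ⇒ (1 − 1/3z)y_{n+1} = (1 + 2/3z)y_n
  Hence R(z) = (1 + 2/3z)/(1 − 1/3z).

Boundary: |R(x)|=1, x<0.
x=-0.37: |R|=0.6706
R=−1: 1+2/3x = −1+1/3x ⇒ -1/3x=2 ⇒ x=2/(-1/3)=-6.0000
Confirm numerically:
  x=-5.759: |R|=0.97249 <1
  x=-4.823: |R|=0.84955 <1
  x=-2.786: |R|=0.44452 <1
  x=-6.592: |R|=1.06172 >1
  x=-6.348: |R|=1.03723 >1
Stable set (-6.0000, 0).

(-6.0000, 0).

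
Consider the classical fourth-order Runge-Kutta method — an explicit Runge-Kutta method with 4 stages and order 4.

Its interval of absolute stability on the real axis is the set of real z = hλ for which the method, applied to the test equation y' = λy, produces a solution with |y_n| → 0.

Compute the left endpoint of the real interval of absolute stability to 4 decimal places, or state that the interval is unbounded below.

Set f=λy, z=hλ:
  order 4, 4-stage ⇒ R(z)=1+z+z^2/2+z^3/6+z^4/24
  (e.g. R(-0.71)=0.49299, |R|=0.49299)

Find x<0 with |R(x)|<1.
x=-0.71: |R|=0.4930
|R(-3.05)|=1.4782 |R(-1.25)|=0.3075 |R(-0.79)|=0.4561
Bisect:
  x_lo=-3.1115 |R|=1.6139  x_hi=-0.2246 |R|=0.7989
  mid=-1.66801 |R|=0.27219 →hi
  mid=-2.38973 |R|=0.55002 →hi
  mid=-2.75060 |R|=0.94894 →hi
  mid=-2.93103 |R|=1.24289 →lo
  mid=-2.84081 |R|=1.08698 →lo
  mid=-2.79570 |R|=1.01581 →lo
  mid=-2.77315 |R|=0.98185 →hi
  mid=-2.78443 |R|=0.99870 →hi
  mid=-2.79007 |R|=1.00722 →lo
  mid=-2.78725 |R|=1.00295 →lo
  ...
  [-2.78531,-2.78513] ⇒ x*=-2.7853
Interval (-2.7853, 0).

left endpoint -2.7853.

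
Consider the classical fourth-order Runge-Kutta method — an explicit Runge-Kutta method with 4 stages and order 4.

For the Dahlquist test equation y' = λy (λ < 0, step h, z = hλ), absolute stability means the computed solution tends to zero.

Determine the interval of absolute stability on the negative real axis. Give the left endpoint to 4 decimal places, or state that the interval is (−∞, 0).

Set f=λy, z=hλ:
  order 4, 4-stage ⇒ R(z)=1+z+z^2/2+z^3/6+z^4/24
  (e.g. R(-0.92)=0.40327, |R|=0.40327)

Solve |R(x)|<1 on ℝ⁻.
x=-0.92: |R|=0.4033
|R(-2.62)|=0.7781 |R(-2)|=0.3333 |R(-1.1)|=0.3442
Bisect:
  x_lo=-3.1107 |R|=1.6121  x_hi=-0.1988 |R|=0.8197
  mid=-1.65471 |R|=0.27158 →hi
  mid=-2.38268 |R|=0.54435 →hi
  mid=-2.74667 |R|=0.94331 →hi
  mid=-2.92866 |R|=1.23856 →lo
  mid=-2.83766 |R|=1.08187 →lo
  mid=-2.79216 |R|=1.01041 →lo
  mid=-2.76941 |R|=0.97632 →hi
  mid=-2.78079 |R|=0.99323 →hi
  mid=-2.78648 |R|=1.00178 →lo
  ...
  [-2.78541,-2.78523] ⇒ x*=-2.7853
Interval (-2.7853, 0).

z∈(-2.7853,0).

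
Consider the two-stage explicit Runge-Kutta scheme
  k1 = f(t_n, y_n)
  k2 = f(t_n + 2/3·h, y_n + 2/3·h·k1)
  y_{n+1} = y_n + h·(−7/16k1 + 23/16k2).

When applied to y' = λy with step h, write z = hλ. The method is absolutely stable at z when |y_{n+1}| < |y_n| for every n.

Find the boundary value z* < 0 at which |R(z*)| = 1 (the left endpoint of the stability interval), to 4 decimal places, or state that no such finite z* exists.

z* = -1.0435.

Test eqn y'=λy, z=hλ:
  k1=λy_n ⇒ h·k1=z·y_n;  k2=λ(1+2/3z)y_n ⇒ h·k2=z(1+2/3z)y_n
  y_{n+1}/y_n = 1 − 7/16z + 23/16z(1+2/3z) = 1 + z + 23/24z²
  R(z) = 1 + z + 23/24z².

Need |R(x)|<1, x<0.
x=-0.37: |R|=0.7612
R=1: x+23/24x²=0 ⇒ x=−24/23=-1.0435; min R=1−1/(4·23/24)=0.7391>−1
Confirm numerically:
  x=-0.938: |R|=0.90518 <1
  x=-0.738: |R|=0.78395 <1
  x=-0.658: |R|=0.75692 <1
  x=-0.461: |R|=0.74267 <1
  x=-1.501: |R|=1.65813 >1
  x=-1.148: |R|=1.11499 >1
Interval (-1.0435, 0).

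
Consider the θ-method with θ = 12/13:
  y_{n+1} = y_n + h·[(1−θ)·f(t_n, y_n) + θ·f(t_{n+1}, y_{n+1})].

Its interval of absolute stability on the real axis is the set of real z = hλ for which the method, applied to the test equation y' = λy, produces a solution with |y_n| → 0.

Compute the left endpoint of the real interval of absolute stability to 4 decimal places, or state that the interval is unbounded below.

unbounded; (−∞, 0).

On y'=λy, z=hλ:
  y_{n+1} = y_n + z·[1/13·y_n + 12/13·y_{n+1}] ⇒ (1 − 12/13z)y_{n+1} = (1 + 1/13z)y_n
  so R(z) = (1 + 1/13z)/(1 − 12/13z).

Need |R(x)|<1, x<0.
x=-1.34: |R|=0.4010
x=-2: |R|=0.2973
x=-10: |R|=0.0226
x=-100: |R|=0.0717
θ=12/13≥1/2 ⇒ |1+1/13x|<|1−12/13x| ∀x<0 ⇒ interval (−∞,0).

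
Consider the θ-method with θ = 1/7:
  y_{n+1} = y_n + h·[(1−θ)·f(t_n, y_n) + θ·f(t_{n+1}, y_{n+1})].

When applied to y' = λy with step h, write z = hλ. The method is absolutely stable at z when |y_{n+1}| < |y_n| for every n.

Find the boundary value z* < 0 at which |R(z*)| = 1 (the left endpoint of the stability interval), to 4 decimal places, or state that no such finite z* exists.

z* = -2.8000.

On y'=λy, z=hλ:
  y_{n+1} = y_n + z·[6/7·y_n + 1/7·y_{n+1}] ⇒ (1 − 1/7z)y_{n+1} = (1 + 6/7z)y_n
  Hence R(z) = (1 + 6/7z)/(1 − 1/7z).

Solve |R(x)|<1 on ℝ⁻.
x=-0.33: |R|=0.6849
R=−1: 1+6/7x = −1+1/7x ⇒ -5/7x=2 ⇒ x=2/(-5/7)=-2.8000
Confirm numerically:
  x=-1.835: |R|=0.45388 <1
  x=-1.618: |R|=0.31423 <1
  x=-1.136: |R|=0.02262 <1
  x=-3.354: |R|=1.26753 >1
  x=-3.060: |R|=1.12922 >1
  x=-2.857: |R|=1.02891 >1
Interval (-2.8000, 0).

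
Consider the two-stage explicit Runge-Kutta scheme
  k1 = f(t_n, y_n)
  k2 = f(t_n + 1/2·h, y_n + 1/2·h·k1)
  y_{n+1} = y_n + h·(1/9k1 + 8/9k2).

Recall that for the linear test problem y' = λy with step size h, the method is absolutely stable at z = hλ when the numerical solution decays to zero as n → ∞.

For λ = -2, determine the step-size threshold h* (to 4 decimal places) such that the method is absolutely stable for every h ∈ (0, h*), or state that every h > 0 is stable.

With y'=λy (z=hλ):
  k1=λy_n ⇒ h·k1=z·y_n;  k2=λ(1+1/2z)y_n ⇒ h·k2=z(1+1/2z)y_n
  y_{n+1}/y_n = 1 + 1/9z + 8/9z(1+1/2z) = 1 + z + 4/9z²
  ⇒ R(z) = 1 + z + 4/9z².

Find x<0 with |R(x)|<1.
x=-0.74: |R|=0.5034
R=1: x+4/9x²=0 ⇒ x=−9/4=-2.2500; min R=1−1/(4·4/9)=0.4375>−1
Confirm numerically:
  x=-1.470: |R|=0.49040 <1
  x=-1.430: |R|=0.47884 <1
  x=-1.181: |R|=0.43889 <1
  x=-1.112: |R|=0.43758 <1
  x=-2.750: |R|=1.61111 >1
  x=-2.726: |R|=1.57670 >1
Interval (-2.2500, 0).

(-2.2500,0); λ=-2 ⇒ h* = (9/4)/2 = 1.1250.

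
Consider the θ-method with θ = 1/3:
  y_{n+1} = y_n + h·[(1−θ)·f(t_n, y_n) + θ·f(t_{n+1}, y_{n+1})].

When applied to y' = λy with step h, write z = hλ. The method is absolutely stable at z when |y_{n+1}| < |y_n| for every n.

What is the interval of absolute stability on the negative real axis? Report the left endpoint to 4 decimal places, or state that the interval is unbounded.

(-6.0000, 0).

Test eqn y'=λy, z=hλ:
  y_{n+1} = y_n + z·[2/3·y_n + 1/3·y_{n+1}] ⇒ (1 − 1/3z)y_{n+1} = (1 + 2/3z)y_n
  Hence R(z) = (1 + 2/3z)/(1 − 1/3z).

Need |R(x)|<1, x<0.
x=-1.36: |R|=0.0642
R=−1: 1+2/3x = −1+1/3x ⇒ -1/3x=2 ⇒ x=2/(-1/3)=-6.0000
Confirm numerically:
  x=-5.395: |R|=0.92793 <1
  x=-4.503: |R|=0.80048 <1
  x=-3.967: |R|=0.70820 <1
  x=-3.821: |R|=0.68055 <1
  x=-6.472: |R|=1.04983 >1
  x=-6.279: |R|=1.03007 >1
Stable set (-6.0000, 0).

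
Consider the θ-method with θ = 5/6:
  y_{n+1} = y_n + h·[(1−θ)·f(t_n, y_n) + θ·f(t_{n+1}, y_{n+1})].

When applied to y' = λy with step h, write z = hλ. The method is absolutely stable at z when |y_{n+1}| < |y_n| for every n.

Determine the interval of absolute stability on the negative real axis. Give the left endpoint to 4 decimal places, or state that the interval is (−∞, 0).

Set f=λy, z=hλ:
  y_{n+1} = y_n + z·[1/6·y_n + 5/6·y_{n+1}] ⇒ (1 − 5/6z)y_{n+1} = (1 + 1/6z)y_n
  so R(z) = (1 + 1/6z)/(1 − 5/6z).

Need |R(x)|<1, x<0.
x=-1.41: |R|=0.3517
x=-2: |R|=0.2500
x=-10: |R|=0.0714
x=-100: |R|=0.1858
θ=5/6≥1/2 ⇒ |1+1/6x|<|1−5/6x| ∀x<0 ⇒ stable on all of ℝ⁻.

(−∞, 0) — no finite endpoint.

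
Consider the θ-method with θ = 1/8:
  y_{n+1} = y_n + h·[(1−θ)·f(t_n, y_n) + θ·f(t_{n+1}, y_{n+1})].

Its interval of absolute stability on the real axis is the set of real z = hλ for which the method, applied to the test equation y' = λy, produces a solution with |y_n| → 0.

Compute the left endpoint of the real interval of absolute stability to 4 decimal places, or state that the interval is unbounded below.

With y'=λy (z=hλ):
  y_{n+1} = y_n + z·[7/8·y_n + 1/8·y_{n+1}] ⇒ (1 − 1/8z)y_{n+1} = (1 + 7/8z)y_n
  so R(z) = (1 + 7/8z)/(1 − 1/8z).

Need |R(x)|<1, x<0.
x=-1.38: |R|=0.1770
R=−1: 1+7/8x = −1+1/8x ⇒ -3/4x=2 ⇒ x=2/(-3/4)=-2.6667
Confirm numerically:
  x=-2.628: |R|=0.97817 <1
  x=-2.564: |R|=0.94169 <1
  x=-2.396: |R|=0.84379 <1
  x=-1.468: |R|=0.24039 <1
  x=-3.006: |R|=1.18499 >1
  x=-2.861: |R|=1.10736 >1
So |R|<1 on (-2.6667, 0).

left endpoint -2.6667.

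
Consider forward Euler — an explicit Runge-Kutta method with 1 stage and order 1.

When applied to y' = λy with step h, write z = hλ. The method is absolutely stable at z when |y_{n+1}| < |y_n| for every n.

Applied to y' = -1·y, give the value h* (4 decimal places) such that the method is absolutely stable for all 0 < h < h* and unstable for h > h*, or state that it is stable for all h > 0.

(-2.0000,0); λ=-1 ⇒ h* = 2.0000.

With y'=λy (z=hλ):
  order 1, 1-stage ⇒ R(z)=1+z
  (e.g. R(-0.61)=0.39000, |R|=0.39000)

Solve |R(x)|<1 on ℝ⁻.
x=-0.61: |R|=0.3900
|R(-2.3)|=1.3000 |R(-1.93)|=0.9300 |R(-1.2)|=0.2000
Bisect:
  x_lo=-2.5294 |R|=1.5294  x_hi=-0.2907 |R|=0.7093
  mid=-1.41006 |R|=0.41006 →hi
  mid=-1.96973 |R|=0.96973 →hi
  mid=-2.24956 |R|=1.24956 →lo
  mid=-2.10964 |R|=1.10964 →lo
  mid=-2.03968 |R|=1.03968 →lo
  mid=-2.00470 |R|=1.00470 →lo
  mid=-1.98722 |R|=0.98722 →hi
  mid=-1.99596 |R|=0.99596 →hi
  ...
  [-2.00006,-1.99992] ⇒ x*=-2.0000
Stable set (-2.0000, 0).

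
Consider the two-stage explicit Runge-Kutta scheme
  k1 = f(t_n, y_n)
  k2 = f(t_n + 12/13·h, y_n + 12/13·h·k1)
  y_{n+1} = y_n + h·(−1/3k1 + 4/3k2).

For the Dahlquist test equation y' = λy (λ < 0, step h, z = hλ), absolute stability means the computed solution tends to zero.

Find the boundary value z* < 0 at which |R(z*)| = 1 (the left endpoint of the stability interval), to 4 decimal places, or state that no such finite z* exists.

On y'=λy, z=hλ:
  k1=λy_n ⇒ h·k1=z·y_n;  k2=λ(1+12/13z)y_n ⇒ h·k2=z(1+12/13z)y_n
  y_{n+1}/y_n = 1 − 1/3z + 4/3z(1+12/13z) = 1 + z + 16/13z²
  so R(z) = 1 + z + 16/13z².

Find x<0 with |R(x)|<1.
x=-1.66: |R|=2.7315
R=1: x+16/13x²=0 ⇒ x=−13/16=-0.8125; min R=1−1/(4·16/13)=0.7969>−1
Confirm numerically:
  x=-0.530: |R|=0.81572 <1
  x=-0.522: |R|=0.81336 <1
  x=-0.361: |R|=0.79940 <1
  x=-1.373: |R|=1.94716 >1
  x=-1.138: |R|=1.45590 >1
  x=-1.065: |R|=1.33097 >1
Stable set (-0.8125, 0).

z* = -0.8125.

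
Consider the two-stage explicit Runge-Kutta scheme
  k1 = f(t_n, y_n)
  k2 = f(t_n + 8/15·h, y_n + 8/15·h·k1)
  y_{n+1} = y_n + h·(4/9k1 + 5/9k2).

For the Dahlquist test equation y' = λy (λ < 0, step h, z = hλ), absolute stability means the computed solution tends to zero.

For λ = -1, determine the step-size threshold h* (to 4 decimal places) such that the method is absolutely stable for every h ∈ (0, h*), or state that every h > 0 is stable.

(-3.3750,0); λ=-1 ⇒ h* = (27/8)/1 = 3.3750.

With y'=λy (z=hλ):
  k1=λy_n ⇒ h·k1=z·y_n;  k2=λ(1+8/15z)y_n ⇒ h·k2=z(1+8/15z)y_n
  y_{n+1}/y_n = 1 + 4/9z + 5/9z(1+8/15z) = 1 + z + 8/27z²
  so R(z) = 1 + z + 8/27z².

Need |R(x)|<1, x<0.
x=-0.52: |R|=0.5601
R=1: x+8/27x²=0 ⇒ x=−27/8=-3.3750; min R=1−1/(4·8/27)=0.1562>−1
Confirm numerically:
  x=-2.390: |R|=0.30247 <1
  x=-2.241: |R|=0.24702 <1
  x=-1.988: |R|=0.18301 <1
  x=-3.907: |R|=1.61586 >1
  x=-3.863: |R|=1.55856 >1
  x=-3.765: |R|=1.43507 >1
Stable set (-3.3750, 0).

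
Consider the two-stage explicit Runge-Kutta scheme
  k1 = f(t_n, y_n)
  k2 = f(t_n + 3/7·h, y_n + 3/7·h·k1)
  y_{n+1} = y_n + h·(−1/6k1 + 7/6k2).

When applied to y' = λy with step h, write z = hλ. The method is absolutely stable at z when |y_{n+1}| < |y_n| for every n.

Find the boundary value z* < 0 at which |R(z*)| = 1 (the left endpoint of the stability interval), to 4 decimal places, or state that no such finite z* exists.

z* = -2.0000.

Test eqn y'=λy, z=hλ:
  k1=λy_n ⇒ h·k1=z·y_n;  k2=λ(1+3/7z)y_n ⇒ h·k2=z(1+3/7z)y_n
  y_{n+1}/y_n = 1 − 1/6z + 7/6z(1+3/7z) = 1 + z + 1/2z²
  so R(z) = 1 + z + 1/2z².

Solve |R(x)|<1 on ℝ⁻.
x=-0.84: |R|=0.5128
R=1: x+1/2x²=0 ⇒ x=−2=-2.0000; min R=1−1/(4·1/2)=0.5000>−1
Confirm numerically:
  x=-1.864: |R|=0.87325 <1
  x=-1.474: |R|=0.61234 <1
  x=-1.009: |R|=0.50004 <1
  x=-2.577: |R|=1.74346 >1
  x=-2.392: |R|=1.46883 >1
  x=-2.079: |R|=1.08212 >1
So |R|<1 on (-2.0000, 0).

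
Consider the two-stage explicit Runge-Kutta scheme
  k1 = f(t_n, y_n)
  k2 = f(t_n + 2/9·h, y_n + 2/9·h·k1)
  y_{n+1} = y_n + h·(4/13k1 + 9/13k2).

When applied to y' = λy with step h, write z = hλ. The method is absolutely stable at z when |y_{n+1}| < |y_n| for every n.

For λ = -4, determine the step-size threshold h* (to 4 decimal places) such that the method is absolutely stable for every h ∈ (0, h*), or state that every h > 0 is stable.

Test eqn y'=λy, z=hλ:
  k1=λy_n ⇒ h·k1=z·y_n;  k2=λ(1+2/9z)y_n ⇒ h·k2=z(1+2/9z)y_n
  y_{n+1}/y_n = 1 + 4/13z + 9/13z(1+2/9z) = 1 + z + 2/13z²
  Hence R(z) = 1 + z + 2/13z².

Need |R(x)|<1, x<0.
x=-1.7: |R|=0.2554
R=1: x+2/13x²=0 ⇒ x=−13/2=-6.5000; min R=1−1/(4·2/13)=-0.6250>−1
Confirm numerically:
  x=-5.599: |R|=0.22389 <1
  x=-4.916: |R|=0.19799 <1
  x=-4.094: |R|=0.51541 <1
  x=-6.803: |R|=1.31712 >1
  x=-6.639: |R|=1.14197 >1
Stable set (-6.5000, 0).

(-6.5000,0); λ=-4 ⇒ h* = (13/2)/4 = 1.6250.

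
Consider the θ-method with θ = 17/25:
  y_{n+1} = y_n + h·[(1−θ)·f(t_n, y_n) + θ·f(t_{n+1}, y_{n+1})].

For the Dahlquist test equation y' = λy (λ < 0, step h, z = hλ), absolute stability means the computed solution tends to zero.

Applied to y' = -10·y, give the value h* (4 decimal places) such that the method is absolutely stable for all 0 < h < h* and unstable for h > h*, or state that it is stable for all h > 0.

unbounded; (−∞, 0). Any h>0 works for λ=-10.

Set f=λy, z=hλ:
  y_{n+1} = y_n + z·[8/25·y_n + 17/25·y_{n+1}] ⇒ (1 − 17/25z)y_{n+1} = (1 + 8/25z)y_n
  Hence R(z) = (1 + 8/25z)/(1 − 17/25z).

Solve |R(x)|<1 on ℝ⁻.
x=-0.72: |R|=0.5166
x=-2: |R|=0.1525
x=-10: |R|=0.2821
x=-100: |R|=0.4493
θ=17/25≥1/2 ⇒ |1+8/25x|<|1−17/25x| ∀x<0 ⇒ unbounded interval.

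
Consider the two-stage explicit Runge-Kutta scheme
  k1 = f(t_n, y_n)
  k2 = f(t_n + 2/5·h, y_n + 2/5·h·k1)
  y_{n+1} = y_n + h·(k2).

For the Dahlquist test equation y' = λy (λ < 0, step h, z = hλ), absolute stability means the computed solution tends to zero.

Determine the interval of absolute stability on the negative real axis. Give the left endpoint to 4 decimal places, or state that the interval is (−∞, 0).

Test eqn y'=λy, z=hλ:
  k1=λy_n ⇒ h·k1=z·y_n;  k2=λ(1+2/5z)y_n ⇒ h·k2=z(1+2/5z)y_n
  y_{n+1}/y_n = 1 + z(1+2/5z) = 1 + z + 2/5z²
  so R(z) = 1 + z + 2/5z².

Solve |R(x)|<1 on ℝ⁻.
x=-0.38: |R|=0.6778
R=1: x+2/5x²=0 ⇒ x=−5/2=-2.5000; min R=1−1/(4·2/5)=0.3750>−1
Confirm numerically:
  x=-1.968: |R|=0.58121 <1
  x=-1.346: |R|=0.37869 <1
  x=-1.308: |R|=0.37635 <1
  x=-1.303: |R|=0.37612 <1
  x=-3.099: |R|=1.74252 >1
  x=-3.078: |R|=1.71163 >1
  x=-2.710: |R|=1.22764 >1
Interval (-2.5000, 0).

z∈(-2.5000,0).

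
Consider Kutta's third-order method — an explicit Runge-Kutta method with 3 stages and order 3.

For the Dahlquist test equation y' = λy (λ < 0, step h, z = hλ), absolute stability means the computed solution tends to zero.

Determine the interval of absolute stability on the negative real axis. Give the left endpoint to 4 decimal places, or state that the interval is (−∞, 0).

z∈(-2.5127,0).

With y'=λy (z=hλ):
  order 3, 3-stage ⇒ R(z)=1+z+z^2/2+z^3/6
  (e.g. R(-0.34)=0.71125, |R|=0.71125)

Find x<0 with |R(x)|<1.
x=-0.34: |R|=0.7112
|R(-2.41)|=0.8389 |R(-2.39)|=0.8093 |R(-1.15)|=0.2578
Bisect:
  x_lo=-2.9837 |R|=1.9595  x_hi=-0.3046 |R|=0.7370
  mid=-1.64417 |R|=0.03330 →hi
  mid=-2.31393 |R|=0.70170 →hi
  mid=-2.64881 |R|=1.23815 →lo
  mid=-2.48137 |R|=0.94916 →hi
  mid=-2.56509 |R|=1.08817 →lo
  mid=-2.52323 |R|=1.01733 →lo
  mid=-2.50230 |R|=0.98291 →hi
  mid=-2.51277 |R|=1.00004 →lo
  ...
  [-2.51277,-2.51260] ⇒ x*=-2.5127
So |R|<1 on (-2.5127, 0).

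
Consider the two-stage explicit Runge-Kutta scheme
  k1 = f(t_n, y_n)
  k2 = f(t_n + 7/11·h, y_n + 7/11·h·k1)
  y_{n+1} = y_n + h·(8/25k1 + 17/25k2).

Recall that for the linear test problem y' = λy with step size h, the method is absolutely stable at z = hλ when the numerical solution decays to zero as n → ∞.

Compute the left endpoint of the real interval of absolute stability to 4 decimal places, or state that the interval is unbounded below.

With y'=λy (z=hλ):
  k1=λy_n ⇒ h·k1=z·y_n;  k2=λ(1+7/11z)y_n ⇒ h·k2=z(1+7/11z)y_n
  y_{n+1}/y_n = 1 + 8/25z + 17/25z(1+7/11z) = 1 + z + 119/275z²
  so R(z) = 1 + z + 119/275z².

Solve |R(x)|<1 on ℝ⁻.
x=-1.14: |R|=0.4224
R=1: x+119/275x²=0 ⇒ x=−275/119=-2.3109; min R=1−1/(4·119/275)=0.4223>−1
Confirm numerically:
  x=-1.656: |R|=0.53068 <1
  x=-1.512: |R|=0.47728 <1
  x=-1.053: |R|=0.42681 <1
  x=-2.722: |R|=1.48420 >1
  x=-2.616: |R|=1.34535 >1
  x=-2.445: |R|=1.14185 >1
So |R|<1 on (-2.3109, 0).

left endpoint -2.3109.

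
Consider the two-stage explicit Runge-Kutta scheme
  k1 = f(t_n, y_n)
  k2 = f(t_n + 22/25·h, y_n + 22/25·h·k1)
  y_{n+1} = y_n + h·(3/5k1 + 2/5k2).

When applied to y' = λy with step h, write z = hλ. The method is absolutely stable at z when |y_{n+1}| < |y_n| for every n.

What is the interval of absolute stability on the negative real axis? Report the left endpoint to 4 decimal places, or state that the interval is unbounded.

With y'=λy (z=hλ):
  k1=λy_n ⇒ h·k1=z·y_n;  k2=λ(1+22/25z)y_n ⇒ h·k2=z(1+22/25z)y_n
  y_{n+1}/y_n = 1 + 3/5z + 2/5z(1+22/25z) = 1 + z + 44/125z²
  Hence R(z) = 1 + z + 44/125z².

Need |R(x)|<1, x<0.
x=-1: |R|=0.3520
R=1: x+44/125x²=0 ⇒ x=−125/44=-2.8409; min R=1−1/(4·44/125)=0.2898>−1
Confirm numerically:
  x=-2.350: |R|=0.59392 <1
  x=-2.244: |R|=0.52851 <1
  x=-1.982: |R|=0.40077 <1
  x=-1.776: |R|=0.33427 <1
  x=-3.418: |R|=1.69432 >1
  x=-3.092: |R|=1.27328 >1
Interval (-2.8409, 0).

(-2.8409, 0).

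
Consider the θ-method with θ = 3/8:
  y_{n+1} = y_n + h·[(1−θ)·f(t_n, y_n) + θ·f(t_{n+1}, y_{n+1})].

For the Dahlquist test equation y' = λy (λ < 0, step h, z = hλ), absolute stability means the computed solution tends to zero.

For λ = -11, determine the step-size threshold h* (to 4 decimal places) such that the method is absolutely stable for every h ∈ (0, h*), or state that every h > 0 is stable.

With y'=λy (z=hλ):
  y_{n+1} = y_n + z·[5/8·y_n + 3/8·y_{n+1}] ⇒ (1 − 3/8z)y_{n+1} = (1 + 5/8z)y_n
  ⇒ R(z) = (1 + 5/8z)/(1 − 3/8z).

Need |R(x)|<1, x<0.
x=-1.77: |R|=0.0639
R=−1: 1+5/8x = −1+3/8x ⇒ -1/4x=2 ⇒ x=2/(-1/4)=-8.0000
Confirm numerically:
  x=-6.517: |R|=0.89235 <1
  x=-5.114: |R|=0.75272 <1
  x=-4.118: |R|=0.61855 <1
  x=-8.476: |R|=1.02848 >1
  x=-8.320: |R|=1.01942 >1
  x=-8.199: |R|=1.01221 >1
Stable set (-8.0000, 0).

(-8.0000,0); λ=-11 ⇒ h* = (8)/11 = 0.7273.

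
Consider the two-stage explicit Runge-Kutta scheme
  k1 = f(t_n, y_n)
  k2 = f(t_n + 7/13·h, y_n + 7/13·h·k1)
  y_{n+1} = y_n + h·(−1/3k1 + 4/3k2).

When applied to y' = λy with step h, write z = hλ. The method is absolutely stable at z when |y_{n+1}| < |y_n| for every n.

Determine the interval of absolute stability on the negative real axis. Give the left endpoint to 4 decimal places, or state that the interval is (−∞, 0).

Set f=λy, z=hλ:
  k1=λy_n ⇒ h·k1=z·y_n;  k2=λ(1+7/13z)y_n ⇒ h·k2=z(1+7/13z)y_n
  y_{n+1}/y_n = 1 − 1/3z + 4/3z(1+7/13z) = 1 + z + 28/39z²
  R(z) = 1 + z + 28/39z².

Boundary: |R(x)|=1, x<0.
x=-1.45: |R|=1.0595
R=1: x+28/39x²=0 ⇒ x=−39/28=-1.3929; min R=1−1/(4·28/39)=0.6518>−1
Confirm numerically:
  x=-0.959: |R|=0.70128 <1
  x=-0.913: |R|=0.68546 <1
  x=-0.766: |R|=0.65526 <1
  x=-0.581: |R|=0.66135 <1
  x=-1.930: |R|=1.74429 >1
  x=-1.906: |R|=1.70219 >1
  x=-1.496: |R|=1.11078 >1
So |R|<1 on (-1.3929, 0).

(-1.3929, 0).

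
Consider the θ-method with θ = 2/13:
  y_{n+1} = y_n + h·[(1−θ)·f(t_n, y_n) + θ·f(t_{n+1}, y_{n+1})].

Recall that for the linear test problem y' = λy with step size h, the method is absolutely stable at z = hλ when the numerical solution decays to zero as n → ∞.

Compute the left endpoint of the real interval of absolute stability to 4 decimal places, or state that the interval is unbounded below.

left endpoint -2.8889.

With y'=λy (z=hλ):
  y_{n+1} = y_n + z·[11/13·y_n + 2/13·y_{n+1}] ⇒ (1 − 2/13z)y_{n+1} = (1 + 11/13z)y_n
  R(z) = (1 + 11/13z)/(1 − 2/13z).

Boundary: |R(x)|=1, x<0.
x=-1.11: |R|=0.0519
R=−1: 1+11/13x = −1+2/13x ⇒ -9/13x=2 ⇒ x=2/(-9/13)=-2.8889
Confirm numerically:
  x=-2.125: |R|=0.60145 <1
  x=-2.082: |R|=0.57691 <1
  x=-1.683: |R|=0.33686 <1
  x=-3.303: |R|=1.19009 >1
  x=-2.991: |R|=1.04841 >1
  x=-2.948: |R|=1.02815 >1
Interval (-2.8889, 0).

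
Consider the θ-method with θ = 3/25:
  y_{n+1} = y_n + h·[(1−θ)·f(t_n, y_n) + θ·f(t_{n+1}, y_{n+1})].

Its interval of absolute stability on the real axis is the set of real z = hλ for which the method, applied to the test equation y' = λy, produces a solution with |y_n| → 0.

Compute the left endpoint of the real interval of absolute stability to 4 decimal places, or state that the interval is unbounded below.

Test eqn y'=λy, z=hλ:
  y_{n+1} = y_n + z·[22/25·y_n + 3/25·y_{n+1}] ⇒ (1 − 3/25z)y_{n+1} = (1 + 22/25z)y_n
  so R(z) = (1 + 22/25z)/(1 − 3/25z).

Find x<0 with |R(x)|<1.
x=-1.32: |R|=0.1395
R=−1: 1+22/25x = −1+3/25x ⇒ -19/25x=2 ⇒ x=2/(-19/25)=-2.6316
Confirm numerically:
  x=-2.336: |R|=0.82454 <1
  x=-2.201: |R|=0.74113 <1
  x=-1.678: |R|=0.39675 <1
  x=-1.306: |R|=0.12905 <1
  x=-3.192: |R|=1.30796 >1
  x=-2.828: |R|=1.11146 >1
  x=-2.689: |R|=1.03299 >1
Interval (-2.6316, 0).

z* = -2.6316.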